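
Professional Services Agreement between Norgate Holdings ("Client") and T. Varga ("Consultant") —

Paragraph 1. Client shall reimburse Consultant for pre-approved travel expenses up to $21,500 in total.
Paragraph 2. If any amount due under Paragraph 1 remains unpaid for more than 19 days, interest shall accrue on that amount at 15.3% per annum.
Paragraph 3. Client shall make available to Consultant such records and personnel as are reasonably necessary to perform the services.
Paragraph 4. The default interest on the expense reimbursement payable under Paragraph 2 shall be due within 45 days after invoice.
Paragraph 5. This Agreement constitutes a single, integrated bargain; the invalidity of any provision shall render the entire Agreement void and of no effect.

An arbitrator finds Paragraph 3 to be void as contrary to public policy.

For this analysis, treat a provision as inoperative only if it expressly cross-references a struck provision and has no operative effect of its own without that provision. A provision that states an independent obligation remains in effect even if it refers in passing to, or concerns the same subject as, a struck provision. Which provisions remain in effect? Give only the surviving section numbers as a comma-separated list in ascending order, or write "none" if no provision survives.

none

Paragraph 3 is struck. Nothing else in the Agreement is defined by reference to Paragraph 3. Paragraph 5 provides that the Agreement is not severable, so the invalidity of any one provision voids the entire Agreement. No provision of the Agreement survives.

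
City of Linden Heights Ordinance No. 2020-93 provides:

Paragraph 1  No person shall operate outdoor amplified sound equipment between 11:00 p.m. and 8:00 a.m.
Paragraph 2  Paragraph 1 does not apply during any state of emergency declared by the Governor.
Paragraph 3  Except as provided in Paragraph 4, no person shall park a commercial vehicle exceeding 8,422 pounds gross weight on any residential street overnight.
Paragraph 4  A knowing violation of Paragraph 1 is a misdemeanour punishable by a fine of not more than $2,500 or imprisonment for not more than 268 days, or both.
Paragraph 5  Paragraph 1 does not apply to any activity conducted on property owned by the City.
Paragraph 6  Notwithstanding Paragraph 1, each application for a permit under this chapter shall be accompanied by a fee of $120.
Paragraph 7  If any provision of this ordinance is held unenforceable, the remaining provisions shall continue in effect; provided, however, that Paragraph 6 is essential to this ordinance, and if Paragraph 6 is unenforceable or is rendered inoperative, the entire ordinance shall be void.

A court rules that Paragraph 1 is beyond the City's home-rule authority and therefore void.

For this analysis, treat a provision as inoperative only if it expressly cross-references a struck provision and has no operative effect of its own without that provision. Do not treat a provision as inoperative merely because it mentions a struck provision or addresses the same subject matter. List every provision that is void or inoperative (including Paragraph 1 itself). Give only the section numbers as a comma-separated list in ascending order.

1, 2, 4, 5

Paragraph 1 is struck. Paragraph 2 merely fixes the emergency suspension of Paragraph 1; with Paragraph 1 gone it has nothing to operate on and falls away. Paragraph 4 operates only by reference to Paragraph 1, so it falls with Paragraph 1. The only function of Paragraph 5 is the public-property exemption from Paragraph 1, so it cannot stand once Paragraph 1 is removed. Paragraph 3 mentions Paragraph 4 but its own obligation stands independently of Paragraph 4, so Paragraph 3 is not affected. Although Paragraph 6 refers to Paragraph 1, its operative terms do not depend on Paragraph 1, so it remains in effect. Paragraph 7 makes Paragraph 6 an essential term, but Paragraph 6 is unaffected, so the severability proviso in Paragraph 7 preserves the remaining provisions. That leaves Paragraph 3, Paragraph 6, and Paragraph 7 in effect.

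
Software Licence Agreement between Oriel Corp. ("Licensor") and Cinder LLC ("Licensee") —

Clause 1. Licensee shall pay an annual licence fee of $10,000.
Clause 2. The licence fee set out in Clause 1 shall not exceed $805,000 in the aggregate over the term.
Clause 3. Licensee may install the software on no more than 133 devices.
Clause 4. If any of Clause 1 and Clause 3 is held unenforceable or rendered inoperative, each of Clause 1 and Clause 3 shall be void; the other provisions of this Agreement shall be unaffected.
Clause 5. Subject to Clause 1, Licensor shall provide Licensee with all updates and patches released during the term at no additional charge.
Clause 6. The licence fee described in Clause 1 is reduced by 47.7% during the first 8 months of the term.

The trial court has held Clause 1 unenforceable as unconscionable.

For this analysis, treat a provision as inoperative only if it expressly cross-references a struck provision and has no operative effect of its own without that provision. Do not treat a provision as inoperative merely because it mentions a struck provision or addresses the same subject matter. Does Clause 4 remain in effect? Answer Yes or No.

Yes

Clause 1 is struck. The whole of Clause 2 is the aggregate cap on the licence fee, defined by reference to Clause 1, so Clause 2 cannot stand once Clause 1 is removed. The whole of Clause 6 is the introductory reduction to the licence fee, defined by reference to Clause 1, so Clause 6 cannot stand once Clause 1 is removed. Clause 5 mentions Clause 1 but its own obligation stands independently of Clause 1, so Clause 5 is not affected. Clause 4 declares Clause 1 and Clause 3 mutually dependent; since one of them has fallen, all of them are of no effect. That brings down Clause 3 as well. The remainder continues in force under Clause 4. The provisions still in force are Clause 4 and Clause 5. Clause 4 is among the surviving provisions, so the answer is yes.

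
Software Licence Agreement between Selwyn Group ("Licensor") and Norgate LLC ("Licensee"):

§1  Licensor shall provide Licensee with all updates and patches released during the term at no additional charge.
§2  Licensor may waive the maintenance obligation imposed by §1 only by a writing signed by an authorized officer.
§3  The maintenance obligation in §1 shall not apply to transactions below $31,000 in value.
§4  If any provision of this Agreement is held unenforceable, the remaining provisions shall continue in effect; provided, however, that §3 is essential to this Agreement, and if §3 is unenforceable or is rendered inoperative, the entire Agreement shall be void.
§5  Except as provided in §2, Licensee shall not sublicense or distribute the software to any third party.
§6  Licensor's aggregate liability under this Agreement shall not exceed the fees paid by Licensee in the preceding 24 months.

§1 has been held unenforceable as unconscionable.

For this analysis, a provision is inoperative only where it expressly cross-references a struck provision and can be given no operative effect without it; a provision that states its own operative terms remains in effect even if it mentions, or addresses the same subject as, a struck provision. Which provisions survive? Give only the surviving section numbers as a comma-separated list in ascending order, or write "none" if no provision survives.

none

§1 is struck. §2 has no operative effect of its own apart from §1 and is therefore inoperative. §3 operates only by reference to §1, so it falls with §1. §4 makes §3 an essential term, and §3 has been rendered inoperative by the cascade; under §4, the entire Agreement is therefore void. No provision of the Agreement survives.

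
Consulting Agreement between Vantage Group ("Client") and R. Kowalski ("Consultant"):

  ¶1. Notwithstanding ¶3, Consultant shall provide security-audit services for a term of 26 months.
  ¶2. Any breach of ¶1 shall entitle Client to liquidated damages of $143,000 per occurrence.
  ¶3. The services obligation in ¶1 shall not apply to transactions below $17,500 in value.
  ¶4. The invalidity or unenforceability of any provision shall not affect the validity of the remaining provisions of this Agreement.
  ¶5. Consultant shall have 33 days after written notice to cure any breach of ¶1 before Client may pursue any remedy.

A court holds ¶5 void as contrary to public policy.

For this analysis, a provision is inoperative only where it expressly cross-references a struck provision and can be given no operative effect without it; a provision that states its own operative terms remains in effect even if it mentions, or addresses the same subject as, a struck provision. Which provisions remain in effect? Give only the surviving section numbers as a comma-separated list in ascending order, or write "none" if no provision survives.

1, 2, 3, 4

¶5 is struck. No other provision's operative terms depend on ¶5. ¶4 is a severability clause and preserves every provision that can still be given independent effect. ¶1, ¶2, ¶3, and ¶4 remain in effect.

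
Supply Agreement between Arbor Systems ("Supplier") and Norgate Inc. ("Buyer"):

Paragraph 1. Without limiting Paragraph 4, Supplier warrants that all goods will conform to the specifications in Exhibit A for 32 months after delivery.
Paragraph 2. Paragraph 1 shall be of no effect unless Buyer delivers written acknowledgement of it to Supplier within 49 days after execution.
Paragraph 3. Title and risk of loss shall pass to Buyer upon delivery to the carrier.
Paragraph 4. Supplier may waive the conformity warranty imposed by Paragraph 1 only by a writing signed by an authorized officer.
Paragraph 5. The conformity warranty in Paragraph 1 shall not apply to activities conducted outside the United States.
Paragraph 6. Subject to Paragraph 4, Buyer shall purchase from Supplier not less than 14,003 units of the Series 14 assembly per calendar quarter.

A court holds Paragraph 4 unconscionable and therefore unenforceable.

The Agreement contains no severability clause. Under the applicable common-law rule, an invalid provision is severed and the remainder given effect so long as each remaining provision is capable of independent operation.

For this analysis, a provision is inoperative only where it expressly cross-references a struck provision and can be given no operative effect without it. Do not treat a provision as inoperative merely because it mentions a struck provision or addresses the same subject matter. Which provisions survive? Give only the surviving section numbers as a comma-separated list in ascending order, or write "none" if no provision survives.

1, 2, 3, 5, 6

Paragraph 4 is struck. Although Paragraph 6 refers to Paragraph 4, its operative terms do not depend on Paragraph 4, so it remains in effect. Paragraph 1 mentions Paragraph 4 but its own obligation stands independently of Paragraph 4, so Paragraph 1 is not affected. No other provision's operative terms depend on Paragraph 4. With no severability clause, the stated default rule severs what cannot stand and enforces each remaining provision that can operate on its own. The provisions still in force are Paragraph 1, Paragraph 2, Paragraph 3, Paragraph 5, and Paragraph 6.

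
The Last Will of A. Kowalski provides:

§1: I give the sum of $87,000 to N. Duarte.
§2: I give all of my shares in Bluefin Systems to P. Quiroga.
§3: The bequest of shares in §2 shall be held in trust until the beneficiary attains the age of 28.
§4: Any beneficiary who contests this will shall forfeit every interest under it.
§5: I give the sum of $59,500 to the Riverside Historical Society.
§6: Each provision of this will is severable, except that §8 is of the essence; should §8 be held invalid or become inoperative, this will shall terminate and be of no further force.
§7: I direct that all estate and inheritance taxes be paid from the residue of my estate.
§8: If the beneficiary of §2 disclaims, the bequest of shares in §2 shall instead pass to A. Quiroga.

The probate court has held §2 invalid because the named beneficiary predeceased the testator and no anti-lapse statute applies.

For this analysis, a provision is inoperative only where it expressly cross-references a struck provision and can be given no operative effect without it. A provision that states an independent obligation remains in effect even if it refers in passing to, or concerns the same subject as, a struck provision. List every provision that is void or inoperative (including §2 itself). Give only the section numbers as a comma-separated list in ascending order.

§2 is struck. §3 has no operative effect of its own apart from §2 and is therefore inoperative. §8 operates only by reference to §2, so it falls with §2. §6 makes §8 an essential term, and §8 has been rendered inoperative by the cascade; under §6, the entire will is therefore void. No provision of the will survives.

1, 2, 3, 4, 5, 6, 7, 8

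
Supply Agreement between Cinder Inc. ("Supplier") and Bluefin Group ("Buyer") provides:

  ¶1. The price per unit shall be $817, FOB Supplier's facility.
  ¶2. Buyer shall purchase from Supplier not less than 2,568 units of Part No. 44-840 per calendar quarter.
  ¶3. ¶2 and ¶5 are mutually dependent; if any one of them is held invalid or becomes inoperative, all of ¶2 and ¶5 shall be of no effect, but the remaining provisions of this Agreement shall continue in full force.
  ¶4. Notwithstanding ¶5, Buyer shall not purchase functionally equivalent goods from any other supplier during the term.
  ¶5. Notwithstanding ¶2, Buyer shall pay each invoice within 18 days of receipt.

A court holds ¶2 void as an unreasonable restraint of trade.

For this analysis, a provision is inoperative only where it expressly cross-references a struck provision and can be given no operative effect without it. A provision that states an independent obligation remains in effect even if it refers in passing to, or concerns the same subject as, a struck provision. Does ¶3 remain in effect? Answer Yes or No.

Yes

¶2 is struck. Although ¶4 refers to ¶5, its operative terms do not depend on ¶5, so it remains in effect. No other provision's operative terms depend on ¶2. ¶3 declares ¶2 and ¶5 mutually dependent; since one of them has fallen, all of them are of no effect. That brings down ¶5 as well. The remainder continues in force under ¶3. The provisions still in force are ¶1, ¶3, and ¶4. ¶3 is among the surviving provisions, so the answer is yes.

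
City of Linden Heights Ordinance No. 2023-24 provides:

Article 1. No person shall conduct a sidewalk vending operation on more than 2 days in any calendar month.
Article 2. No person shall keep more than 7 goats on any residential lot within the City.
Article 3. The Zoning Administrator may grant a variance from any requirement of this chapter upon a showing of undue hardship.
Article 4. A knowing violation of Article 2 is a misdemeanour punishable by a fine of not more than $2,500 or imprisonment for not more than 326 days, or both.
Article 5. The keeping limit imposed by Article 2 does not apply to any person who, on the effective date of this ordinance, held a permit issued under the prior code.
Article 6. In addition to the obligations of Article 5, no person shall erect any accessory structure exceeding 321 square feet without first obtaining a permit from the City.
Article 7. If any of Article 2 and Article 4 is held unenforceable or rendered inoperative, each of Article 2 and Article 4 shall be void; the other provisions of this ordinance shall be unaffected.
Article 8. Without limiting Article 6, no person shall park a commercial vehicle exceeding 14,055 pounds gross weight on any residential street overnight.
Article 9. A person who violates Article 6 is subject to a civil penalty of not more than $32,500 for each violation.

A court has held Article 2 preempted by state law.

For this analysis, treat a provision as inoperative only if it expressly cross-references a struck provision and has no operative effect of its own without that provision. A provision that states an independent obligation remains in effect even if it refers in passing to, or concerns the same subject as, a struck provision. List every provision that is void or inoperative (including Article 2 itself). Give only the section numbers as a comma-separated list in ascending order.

2, 4, 5

Article 2 is struck. Article 4 merely fixes the criminal penalty for violating Article 2; with Article 2 gone it has nothing to operate on and falls away. The only function of Article 5 is the grandfather exemption from Article 2, so it cannot stand once Article 2 is removed. Although Article 6 refers to Article 5, its operative terms do not depend on Article 5, so it remains in effect. Article 7 declares Article 2 and Article 4 mutually dependent; since one of them has fallen, all of them are of no effect. The remainder continues in force under Article 7. The provisions still in force are Article 1, Article 3, Article 6, Article 7, Article 8, and Article 9.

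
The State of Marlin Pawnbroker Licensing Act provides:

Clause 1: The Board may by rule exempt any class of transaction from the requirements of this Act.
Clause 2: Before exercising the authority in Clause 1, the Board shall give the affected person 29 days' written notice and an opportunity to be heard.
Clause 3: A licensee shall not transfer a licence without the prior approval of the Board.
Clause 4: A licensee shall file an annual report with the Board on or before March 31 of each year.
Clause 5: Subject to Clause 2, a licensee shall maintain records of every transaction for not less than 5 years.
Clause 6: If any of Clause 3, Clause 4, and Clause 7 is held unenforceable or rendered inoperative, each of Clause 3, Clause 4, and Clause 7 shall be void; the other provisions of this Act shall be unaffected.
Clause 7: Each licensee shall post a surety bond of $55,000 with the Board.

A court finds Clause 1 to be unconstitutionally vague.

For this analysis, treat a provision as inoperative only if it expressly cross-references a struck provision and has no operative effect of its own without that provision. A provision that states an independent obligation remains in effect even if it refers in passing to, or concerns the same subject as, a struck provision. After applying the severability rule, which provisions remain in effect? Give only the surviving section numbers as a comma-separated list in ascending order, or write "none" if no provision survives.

Clause 1 is struck. Clause 2 operates only by reference to Clause 1, so it falls with Clause 1. Clause 5 mentions Clause 2 but its own obligation stands independently of Clause 2, so Clause 5 is not affected. Clause 6 ties Clause 3, Clause 4, and Clause 7 together, but none of those is affected here; the remaining provisions continue in force under Clause 6. Clause 3, Clause 4, Clause 5, Clause 6, and Clause 7 remain in effect.

3, 4, 5, 6, 7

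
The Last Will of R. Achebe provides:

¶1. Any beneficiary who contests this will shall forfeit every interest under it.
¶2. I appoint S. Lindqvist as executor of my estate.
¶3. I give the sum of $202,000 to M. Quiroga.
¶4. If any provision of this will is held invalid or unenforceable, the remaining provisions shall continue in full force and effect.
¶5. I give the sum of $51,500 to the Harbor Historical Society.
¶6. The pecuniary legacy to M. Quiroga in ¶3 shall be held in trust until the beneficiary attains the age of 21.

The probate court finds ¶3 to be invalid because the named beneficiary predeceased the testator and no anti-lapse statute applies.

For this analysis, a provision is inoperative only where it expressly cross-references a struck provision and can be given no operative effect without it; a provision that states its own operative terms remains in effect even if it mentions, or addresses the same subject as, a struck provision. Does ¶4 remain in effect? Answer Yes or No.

¶3 is struck. ¶6 operates only by reference to ¶3, so it falls with ¶3. Under the severability clause in ¶4, the remaining provisions continue in force. The provisions still in force are ¶1, ¶2, ¶4, and ¶5. ¶4 is among the surviving provisions, so the answer is yes.

Yes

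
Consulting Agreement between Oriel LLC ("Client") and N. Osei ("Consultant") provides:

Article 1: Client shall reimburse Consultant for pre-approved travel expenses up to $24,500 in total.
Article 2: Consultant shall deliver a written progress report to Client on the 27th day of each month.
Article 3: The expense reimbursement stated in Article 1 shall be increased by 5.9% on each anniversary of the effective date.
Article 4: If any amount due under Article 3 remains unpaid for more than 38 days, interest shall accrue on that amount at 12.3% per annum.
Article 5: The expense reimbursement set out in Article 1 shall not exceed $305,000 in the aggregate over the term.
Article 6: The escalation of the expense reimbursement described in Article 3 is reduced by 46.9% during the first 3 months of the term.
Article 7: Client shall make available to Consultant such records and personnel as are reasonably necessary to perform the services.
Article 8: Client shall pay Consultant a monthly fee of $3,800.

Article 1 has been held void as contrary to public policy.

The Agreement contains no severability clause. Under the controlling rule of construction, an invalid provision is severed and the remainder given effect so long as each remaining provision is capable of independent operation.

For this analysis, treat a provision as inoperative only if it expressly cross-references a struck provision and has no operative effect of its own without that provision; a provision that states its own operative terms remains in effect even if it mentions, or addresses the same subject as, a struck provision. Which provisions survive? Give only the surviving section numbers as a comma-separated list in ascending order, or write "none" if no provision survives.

2, 7, 8

Article 1 is struck. Article 3 has no operative effect of its own apart from Article 1 and is therefore inoperative. Article 5 has no operative effect of its own apart from Article 1 and is therefore inoperative. Article 4 operates only by reference to Article 3, so it falls with Article 3. Article 6 has no operative effect of its own apart from Article 3 and is therefore inoperative. Under the stated default rule, only provisions that cannot operate independently fall away; the rest are enforced. The provisions still in force are Article 2, Article 7, and Article 8.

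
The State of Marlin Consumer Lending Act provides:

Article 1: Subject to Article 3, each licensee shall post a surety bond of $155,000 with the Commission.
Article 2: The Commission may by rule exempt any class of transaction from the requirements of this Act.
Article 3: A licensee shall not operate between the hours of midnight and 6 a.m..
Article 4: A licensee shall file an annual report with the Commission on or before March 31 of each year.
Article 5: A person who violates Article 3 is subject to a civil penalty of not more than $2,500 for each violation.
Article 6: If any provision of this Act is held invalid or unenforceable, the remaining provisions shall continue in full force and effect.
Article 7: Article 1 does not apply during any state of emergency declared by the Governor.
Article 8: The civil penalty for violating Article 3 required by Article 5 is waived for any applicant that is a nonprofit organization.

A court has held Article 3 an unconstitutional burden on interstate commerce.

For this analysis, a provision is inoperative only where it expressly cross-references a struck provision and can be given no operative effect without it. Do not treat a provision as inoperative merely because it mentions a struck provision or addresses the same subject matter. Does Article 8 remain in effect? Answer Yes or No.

No

Article 3 is struck. Article 5 operates only by reference to Article 3, so it falls with Article 3. Article 8 operates only by reference to Article 5, so it falls with Article 5. Although Article 1 refers to Article 3, its operative terms do not depend on Article 3, so it remains in effect. Article 6 is a severability clause and preserves every provision that can still be given independent effect. The provisions still in force are Article 1, Article 2, Article 4, Article 6, and Article 7. Article 8 is among the inoperative provisions, so the answer is no.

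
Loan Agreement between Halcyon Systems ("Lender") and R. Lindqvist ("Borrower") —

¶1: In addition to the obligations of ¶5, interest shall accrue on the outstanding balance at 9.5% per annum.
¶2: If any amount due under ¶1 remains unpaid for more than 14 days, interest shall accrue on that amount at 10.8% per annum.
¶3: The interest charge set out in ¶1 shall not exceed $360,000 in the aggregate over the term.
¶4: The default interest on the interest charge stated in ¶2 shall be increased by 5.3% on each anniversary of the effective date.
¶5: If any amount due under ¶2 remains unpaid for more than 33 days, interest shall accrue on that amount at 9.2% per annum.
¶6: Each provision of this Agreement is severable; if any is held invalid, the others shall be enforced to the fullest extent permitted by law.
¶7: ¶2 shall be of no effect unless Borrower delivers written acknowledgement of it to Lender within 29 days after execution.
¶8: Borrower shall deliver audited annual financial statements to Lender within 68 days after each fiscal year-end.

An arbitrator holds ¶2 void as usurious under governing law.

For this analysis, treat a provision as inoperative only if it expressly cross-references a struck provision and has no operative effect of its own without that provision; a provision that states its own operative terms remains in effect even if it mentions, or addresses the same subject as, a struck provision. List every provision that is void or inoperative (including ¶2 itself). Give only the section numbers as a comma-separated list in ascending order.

2, 4, 5, 7

¶2 is struck. ¶4 has no operative effect of its own apart from ¶2 and is therefore inoperative. ¶5 does nothing except set the default interest on the default interest on the interest charge by reference to ¶2; with ¶2 gone it has no independent effect and is inoperative. ¶7 merely fixes the acknowledgement condition for ¶2; with ¶2 gone it has nothing to operate on and falls away. ¶1 mentions ¶5 but its own obligation stands independently of ¶5, so ¶1 is not affected. Under the severability clause in ¶6, the remaining provisions continue in force. That leaves ¶1, ¶3, ¶6, and ¶8 in effect.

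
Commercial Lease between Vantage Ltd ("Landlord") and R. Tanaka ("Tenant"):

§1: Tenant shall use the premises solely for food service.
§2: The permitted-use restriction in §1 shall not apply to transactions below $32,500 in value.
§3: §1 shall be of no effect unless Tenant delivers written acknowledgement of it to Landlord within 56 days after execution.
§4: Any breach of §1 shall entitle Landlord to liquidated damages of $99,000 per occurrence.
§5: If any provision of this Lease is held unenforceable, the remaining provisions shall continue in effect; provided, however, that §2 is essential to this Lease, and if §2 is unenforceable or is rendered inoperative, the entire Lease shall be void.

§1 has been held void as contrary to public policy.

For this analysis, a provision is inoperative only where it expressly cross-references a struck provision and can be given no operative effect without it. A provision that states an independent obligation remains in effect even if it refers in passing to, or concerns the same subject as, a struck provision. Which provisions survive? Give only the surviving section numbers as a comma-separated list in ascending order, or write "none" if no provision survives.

none

§1 is struck. The whole of §2 is the carve-out from the permitted-use restriction, defined by reference to §1, so §2 cannot stand once §1 is removed. §3 has no operative effect of its own apart from §1 and is therefore inoperative. §4 has no operative effect of its own apart from §1 and is therefore inoperative. §5 makes §2 an essential term, and §2 has been rendered inoperative by the cascade; under §5, the entire Lease is therefore void. No provision of the Lease survives.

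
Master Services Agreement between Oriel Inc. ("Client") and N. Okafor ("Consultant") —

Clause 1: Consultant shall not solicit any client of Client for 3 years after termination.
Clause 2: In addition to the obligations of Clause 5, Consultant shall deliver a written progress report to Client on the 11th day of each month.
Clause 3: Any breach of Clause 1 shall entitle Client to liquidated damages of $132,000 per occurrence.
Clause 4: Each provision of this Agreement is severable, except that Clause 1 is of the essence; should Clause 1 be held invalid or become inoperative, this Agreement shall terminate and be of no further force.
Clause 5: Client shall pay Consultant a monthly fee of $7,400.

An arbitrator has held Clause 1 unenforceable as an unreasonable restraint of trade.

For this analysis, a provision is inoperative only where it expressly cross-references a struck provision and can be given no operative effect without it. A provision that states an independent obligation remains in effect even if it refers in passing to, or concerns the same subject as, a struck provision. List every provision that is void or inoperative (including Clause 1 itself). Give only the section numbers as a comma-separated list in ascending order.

Clause 1 is struck. Clause 3 does nothing except set the liquidated-damages amount by reference to Clause 1; with Clause 1 gone it has no independent effect and is inoperative. Clause 4 makes Clause 1 an essential term, and Clause 1 is the provision held invalid; under Clause 4, the entire Agreement is therefore void. No provision of the Agreement survives.

1, 2, 3, 4, 5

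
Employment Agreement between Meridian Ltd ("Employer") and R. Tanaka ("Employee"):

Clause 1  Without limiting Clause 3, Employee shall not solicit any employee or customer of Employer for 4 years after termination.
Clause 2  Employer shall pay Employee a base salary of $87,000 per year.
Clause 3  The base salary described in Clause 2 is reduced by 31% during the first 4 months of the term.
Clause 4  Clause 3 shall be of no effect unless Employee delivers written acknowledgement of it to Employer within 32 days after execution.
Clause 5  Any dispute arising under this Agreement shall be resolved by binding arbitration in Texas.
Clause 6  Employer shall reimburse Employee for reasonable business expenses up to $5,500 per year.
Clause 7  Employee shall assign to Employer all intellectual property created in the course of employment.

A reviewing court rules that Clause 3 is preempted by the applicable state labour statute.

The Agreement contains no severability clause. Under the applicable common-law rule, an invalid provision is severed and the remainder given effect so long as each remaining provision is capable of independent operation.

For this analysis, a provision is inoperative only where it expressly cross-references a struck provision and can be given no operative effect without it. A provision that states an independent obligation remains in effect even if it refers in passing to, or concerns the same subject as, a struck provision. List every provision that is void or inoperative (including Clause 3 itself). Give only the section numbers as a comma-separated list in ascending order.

3, 4

Clause 3 is struck. Clause 4 merely fixes the acknowledgement condition for Clause 3; with Clause 3 gone it has nothing to operate on and falls away. Clause 1 mentions Clause 3 but its own obligation stands independently of Clause 3, so Clause 1 is not affected. Under the stated default rule, only provisions that cannot operate independently fall away; the rest are enforced. That leaves Clause 1, Clause 2, Clause 5, Clause 6, and Clause 7 in effect.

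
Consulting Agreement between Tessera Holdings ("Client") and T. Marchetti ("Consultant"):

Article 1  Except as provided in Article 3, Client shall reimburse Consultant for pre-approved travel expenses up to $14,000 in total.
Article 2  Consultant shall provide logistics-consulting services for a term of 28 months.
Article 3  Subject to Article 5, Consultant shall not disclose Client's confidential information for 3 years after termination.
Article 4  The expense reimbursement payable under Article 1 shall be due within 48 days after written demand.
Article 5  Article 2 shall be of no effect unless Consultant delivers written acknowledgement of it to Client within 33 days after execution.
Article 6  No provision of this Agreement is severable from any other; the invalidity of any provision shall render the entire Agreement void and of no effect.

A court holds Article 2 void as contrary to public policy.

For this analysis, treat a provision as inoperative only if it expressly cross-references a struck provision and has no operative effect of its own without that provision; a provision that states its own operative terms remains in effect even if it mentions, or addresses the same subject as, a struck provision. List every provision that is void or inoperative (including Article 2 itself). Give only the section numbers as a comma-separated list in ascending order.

Article 2 is struck. The only function of Article 5 is the acknowledgement condition for Article 2, so it cannot stand once Article 2 is removed. Article 6 provides that the Agreement is not severable, so the invalidity of any one provision voids the entire Agreement. No provision of the Agreement survives.

1, 2, 3, 4, 5, 6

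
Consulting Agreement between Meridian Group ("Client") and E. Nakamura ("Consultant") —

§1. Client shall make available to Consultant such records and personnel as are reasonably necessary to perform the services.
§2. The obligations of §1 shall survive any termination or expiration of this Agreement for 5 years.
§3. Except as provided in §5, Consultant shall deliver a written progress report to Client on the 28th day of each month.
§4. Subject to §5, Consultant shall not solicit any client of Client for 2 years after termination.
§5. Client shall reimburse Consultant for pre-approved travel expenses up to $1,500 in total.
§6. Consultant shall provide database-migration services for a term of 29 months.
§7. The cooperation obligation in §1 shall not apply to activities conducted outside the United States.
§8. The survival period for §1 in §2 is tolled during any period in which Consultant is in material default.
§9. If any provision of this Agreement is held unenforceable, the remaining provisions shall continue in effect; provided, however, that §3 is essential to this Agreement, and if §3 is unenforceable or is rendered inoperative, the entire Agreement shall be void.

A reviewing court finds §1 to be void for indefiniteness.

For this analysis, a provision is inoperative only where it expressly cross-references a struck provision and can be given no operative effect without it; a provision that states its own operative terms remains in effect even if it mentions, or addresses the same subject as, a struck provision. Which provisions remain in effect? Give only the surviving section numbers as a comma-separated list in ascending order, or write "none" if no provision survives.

3, 4, 5, 6, 9

§1 is struck. §2 merely fixes the survival period for §1; with §1 gone it has nothing to operate on and falls away. §7 has no operative effect of its own apart from §1 and is therefore inoperative. §8 has no operative effect of its own apart from §2 and is therefore inoperative. §9 makes §3 an essential term, but §3 is unaffected, so the severability proviso in §9 preserves the remaining provisions. That leaves §3, §4, §5, §6, and §9 in effect.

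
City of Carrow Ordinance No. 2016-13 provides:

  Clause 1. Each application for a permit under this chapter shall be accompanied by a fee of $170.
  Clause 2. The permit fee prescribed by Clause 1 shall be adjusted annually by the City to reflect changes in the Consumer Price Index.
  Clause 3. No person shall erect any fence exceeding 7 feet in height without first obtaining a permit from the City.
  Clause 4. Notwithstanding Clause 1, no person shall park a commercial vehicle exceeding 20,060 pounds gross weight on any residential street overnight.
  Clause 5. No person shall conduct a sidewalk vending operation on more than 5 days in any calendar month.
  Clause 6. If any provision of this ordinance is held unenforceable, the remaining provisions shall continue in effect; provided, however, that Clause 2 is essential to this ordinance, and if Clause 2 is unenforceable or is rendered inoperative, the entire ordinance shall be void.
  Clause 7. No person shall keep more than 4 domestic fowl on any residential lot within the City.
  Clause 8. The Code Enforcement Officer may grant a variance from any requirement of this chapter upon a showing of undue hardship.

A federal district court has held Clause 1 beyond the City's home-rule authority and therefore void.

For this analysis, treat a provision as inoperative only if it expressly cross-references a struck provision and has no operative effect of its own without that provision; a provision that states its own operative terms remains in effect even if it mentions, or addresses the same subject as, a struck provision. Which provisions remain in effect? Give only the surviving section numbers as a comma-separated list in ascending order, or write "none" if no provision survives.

none

Clause 1 is struck. Clause 2 has no operative effect of its own apart from Clause 1 and is therefore inoperative. Clause 6 makes Clause 2 an essential term, and Clause 2 has been rendered inoperative by the cascade; under Clause 6, the entire ordinance is therefore void. No provision of the ordinance survives.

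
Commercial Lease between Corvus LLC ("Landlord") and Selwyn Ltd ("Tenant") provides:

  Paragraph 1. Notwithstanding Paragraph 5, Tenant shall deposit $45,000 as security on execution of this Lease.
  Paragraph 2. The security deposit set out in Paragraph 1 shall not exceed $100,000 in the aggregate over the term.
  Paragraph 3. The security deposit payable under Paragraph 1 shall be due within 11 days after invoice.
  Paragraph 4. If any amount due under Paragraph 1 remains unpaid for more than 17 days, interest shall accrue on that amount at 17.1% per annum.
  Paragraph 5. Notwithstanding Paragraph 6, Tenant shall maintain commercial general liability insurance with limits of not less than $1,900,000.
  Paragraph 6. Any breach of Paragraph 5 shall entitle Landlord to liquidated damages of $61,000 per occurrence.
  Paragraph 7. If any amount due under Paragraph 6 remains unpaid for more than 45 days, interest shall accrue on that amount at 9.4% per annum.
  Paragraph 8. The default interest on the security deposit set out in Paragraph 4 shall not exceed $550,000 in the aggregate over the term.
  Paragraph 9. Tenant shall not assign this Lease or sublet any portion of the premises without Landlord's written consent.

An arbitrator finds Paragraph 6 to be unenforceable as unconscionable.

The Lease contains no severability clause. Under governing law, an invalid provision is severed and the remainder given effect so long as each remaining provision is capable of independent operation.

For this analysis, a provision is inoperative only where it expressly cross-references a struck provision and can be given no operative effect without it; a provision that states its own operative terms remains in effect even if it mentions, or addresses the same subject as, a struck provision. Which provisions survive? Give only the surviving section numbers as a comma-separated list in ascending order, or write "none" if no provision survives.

Paragraph 6 is struck. Paragraph 7 does nothing except set the default interest on the liquidated-damages amount by reference to Paragraph 6; with Paragraph 6 gone it has no independent effect and is inoperative. Although Paragraph 5 refers to Paragraph 6, its operative terms do not depend on Paragraph 6, so it remains in effect. Under the stated default rule, only provisions that cannot operate independently fall away; the rest are enforced. Paragraph 1, Paragraph 2, Paragraph 3, Paragraph 4, Paragraph 5, Paragraph 8, and Paragraph 9 remain in effect.

1, 2, 3, 4, 5, 8, 9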